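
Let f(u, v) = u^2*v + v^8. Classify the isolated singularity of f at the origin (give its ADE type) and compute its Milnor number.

Type D9, Milnor number mu = 9.

The Hessian of f at 0 has rank 0. Corank 2; j^3 = u^2*v has shape L^2 M (L != M), so D-series; mu = 9 gives D_9.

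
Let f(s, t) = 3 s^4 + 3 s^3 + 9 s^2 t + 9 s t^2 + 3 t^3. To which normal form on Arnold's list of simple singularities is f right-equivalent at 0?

The Hessian of f at 0 has rank 0. Corank 2; j^3 = 3*(s + t)^3 is a perfect cube, so E-series; the 4-jet and mu = 6 give E_6.

E_{6}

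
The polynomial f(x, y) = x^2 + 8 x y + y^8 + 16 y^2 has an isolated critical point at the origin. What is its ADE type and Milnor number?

Type A_{7}, Milnor number mu = 7.

The Hessian of f at 0 has rank 1. Corank 1: A-series; mu = 7 gives A_7.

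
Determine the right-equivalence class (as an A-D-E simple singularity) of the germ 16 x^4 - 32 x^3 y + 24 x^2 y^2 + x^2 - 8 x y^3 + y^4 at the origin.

A3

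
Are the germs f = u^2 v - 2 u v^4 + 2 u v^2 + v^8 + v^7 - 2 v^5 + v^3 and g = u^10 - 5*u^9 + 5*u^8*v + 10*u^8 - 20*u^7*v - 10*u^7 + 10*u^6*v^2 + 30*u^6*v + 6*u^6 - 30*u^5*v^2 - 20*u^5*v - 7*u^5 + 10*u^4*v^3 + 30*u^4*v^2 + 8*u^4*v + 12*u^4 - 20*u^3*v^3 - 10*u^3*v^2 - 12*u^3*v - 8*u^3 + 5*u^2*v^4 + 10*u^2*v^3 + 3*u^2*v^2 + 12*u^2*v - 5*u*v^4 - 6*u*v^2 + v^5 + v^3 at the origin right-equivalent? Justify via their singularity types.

The Hessian of f at 0 has rank 0. Corank 2; j^3 = v*(u + v)^2 has shape L^2 M (L != M), so D-series; mu = 9 gives D_9. The Hessian of g at 0 has rank 0. Corank 2; j^3 = -(2*u - v)^3 is a perfect cube, so E-series; the 5-jet and mu = 8 give E_8. f is D_9 but g is E_8, hence not right-equivalent.

No.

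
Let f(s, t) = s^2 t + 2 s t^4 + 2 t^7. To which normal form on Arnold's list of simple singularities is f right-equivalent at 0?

D_{8}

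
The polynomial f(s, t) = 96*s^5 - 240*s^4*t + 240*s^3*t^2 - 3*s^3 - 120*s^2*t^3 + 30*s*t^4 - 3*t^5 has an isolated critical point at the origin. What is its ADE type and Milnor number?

The Hessian of f at 0 has rank 0. Corank 2; j^3 = -3*s^3 is a perfect cube, so E-series; the 5-jet and mu = 8 give E_8.

Type E_8, Milnor number mu = 8.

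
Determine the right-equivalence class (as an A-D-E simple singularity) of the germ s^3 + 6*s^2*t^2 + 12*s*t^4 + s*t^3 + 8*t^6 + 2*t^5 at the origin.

E7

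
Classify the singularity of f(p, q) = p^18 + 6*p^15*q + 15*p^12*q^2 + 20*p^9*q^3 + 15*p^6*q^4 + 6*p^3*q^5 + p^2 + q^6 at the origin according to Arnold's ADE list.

A_5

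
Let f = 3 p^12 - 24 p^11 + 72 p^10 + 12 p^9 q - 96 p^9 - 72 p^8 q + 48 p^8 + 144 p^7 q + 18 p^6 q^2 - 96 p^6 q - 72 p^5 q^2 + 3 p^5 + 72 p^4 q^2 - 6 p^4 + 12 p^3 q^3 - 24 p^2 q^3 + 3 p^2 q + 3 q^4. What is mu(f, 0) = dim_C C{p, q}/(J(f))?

The Hessian of f at 0 is [[0, 0], [0, 0]] with rank 0, so corank 2. A Groebner basis of the Jacobian ideal J(f) in C{p,q} is {p^3, p^2/4 + q^3, p*q}; counting standard monomials gives mu = 5. Corank 2; j^3 = 3*p^2*q has shape L^2 M (L != M), so D-series; mu = 5 gives D_5.

5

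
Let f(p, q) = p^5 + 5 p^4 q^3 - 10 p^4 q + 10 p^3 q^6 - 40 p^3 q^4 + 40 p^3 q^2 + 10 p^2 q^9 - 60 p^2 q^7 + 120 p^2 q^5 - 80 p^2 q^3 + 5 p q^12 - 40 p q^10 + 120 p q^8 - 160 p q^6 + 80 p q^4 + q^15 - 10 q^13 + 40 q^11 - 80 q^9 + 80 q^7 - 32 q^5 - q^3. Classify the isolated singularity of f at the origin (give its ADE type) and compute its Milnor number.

Type E_8, Milnor number mu = 8.

The Hessian of f at 0 has rank 0. Corank 2; j^3 = -q^3 is a perfect cube, so E-series; the 5-jet and mu = 8 give E_8.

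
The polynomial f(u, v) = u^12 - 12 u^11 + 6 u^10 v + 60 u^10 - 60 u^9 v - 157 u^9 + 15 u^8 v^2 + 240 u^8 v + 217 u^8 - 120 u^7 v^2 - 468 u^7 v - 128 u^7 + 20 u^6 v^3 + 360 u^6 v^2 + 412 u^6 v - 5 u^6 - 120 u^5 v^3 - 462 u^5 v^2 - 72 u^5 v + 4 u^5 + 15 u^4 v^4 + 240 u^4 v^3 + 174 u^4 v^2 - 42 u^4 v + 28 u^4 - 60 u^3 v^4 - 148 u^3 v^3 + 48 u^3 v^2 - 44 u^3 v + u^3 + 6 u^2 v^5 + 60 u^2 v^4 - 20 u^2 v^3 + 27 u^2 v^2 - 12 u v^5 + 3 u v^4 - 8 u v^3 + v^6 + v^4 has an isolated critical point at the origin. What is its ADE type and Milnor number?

Type E_{6}, Milnor number mu = 6.

The Hessian of f at 0 has rank 0. Corank 2; j^3 = u^3 is a perfect cube, so E-series; the 4-jet and mu = 6 give E_6.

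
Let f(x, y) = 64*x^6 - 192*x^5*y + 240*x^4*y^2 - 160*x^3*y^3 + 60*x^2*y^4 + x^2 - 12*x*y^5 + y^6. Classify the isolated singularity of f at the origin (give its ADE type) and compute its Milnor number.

Type A_{5}, Milnor number mu = 5.

The Hessian of f at 0 has rank 1. Corank 1: A-series; mu = 5 gives A_5.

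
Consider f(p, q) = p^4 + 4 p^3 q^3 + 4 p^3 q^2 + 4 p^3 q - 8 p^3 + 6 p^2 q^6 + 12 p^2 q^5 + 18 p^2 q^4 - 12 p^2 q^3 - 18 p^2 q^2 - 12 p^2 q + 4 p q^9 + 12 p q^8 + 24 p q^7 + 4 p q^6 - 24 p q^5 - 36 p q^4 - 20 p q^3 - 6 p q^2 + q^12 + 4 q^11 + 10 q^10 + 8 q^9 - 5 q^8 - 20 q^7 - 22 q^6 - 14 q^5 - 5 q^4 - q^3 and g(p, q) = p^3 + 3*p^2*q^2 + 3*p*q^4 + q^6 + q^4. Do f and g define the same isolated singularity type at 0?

Yes.

The Hessian of f at 0 has rank 0. Corank 2; j^3 = -(2*p + q)^3 is a perfect cube, so E-series; the 4-jet and mu = 6 give E_6. The Hessian of g at 0 has rank 0. Corank 2; j^3 = p^3 is a perfect cube, so E-series; the 4-jet and mu = 6 give E_6. Both have type E_6, hence right-equivalent.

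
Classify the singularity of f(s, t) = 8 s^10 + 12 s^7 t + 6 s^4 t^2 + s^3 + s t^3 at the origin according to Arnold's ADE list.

E_{7}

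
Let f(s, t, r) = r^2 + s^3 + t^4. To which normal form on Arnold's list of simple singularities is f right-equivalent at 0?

E6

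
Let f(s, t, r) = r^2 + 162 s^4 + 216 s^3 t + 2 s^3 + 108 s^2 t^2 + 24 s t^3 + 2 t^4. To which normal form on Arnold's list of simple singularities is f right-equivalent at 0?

E_{6}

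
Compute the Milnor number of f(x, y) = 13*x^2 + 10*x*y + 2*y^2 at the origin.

1

The Hessian of f at 0 has rank 2. Corank 0: nondegenerate Morse point, so A_1.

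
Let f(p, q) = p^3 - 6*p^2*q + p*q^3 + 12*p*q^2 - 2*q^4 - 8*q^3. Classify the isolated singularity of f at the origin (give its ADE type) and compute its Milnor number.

Type E_{7}, Milnor number mu = 7.

The Hessian of f at 0 is [[0, 0], [0, 0]] with rank 0, so corank 2. A Groebner basis of the Jacobian ideal J(f) in C{p,q} is {p^3 - 6*p^2*q - 48*p^2 + 192*p*q - 192*q^2, 6*p^2 + p*q^2 - 24*p*q + 24*q^2, 3*p^2 - 12*p*q + q^3 + 12*q^2}; counting standard monomials gives mu = 7. Corank 2; j^3 = (p - 2*q)^3 is a perfect cube, so E-series; the 4-jet and mu = 7 give E_7.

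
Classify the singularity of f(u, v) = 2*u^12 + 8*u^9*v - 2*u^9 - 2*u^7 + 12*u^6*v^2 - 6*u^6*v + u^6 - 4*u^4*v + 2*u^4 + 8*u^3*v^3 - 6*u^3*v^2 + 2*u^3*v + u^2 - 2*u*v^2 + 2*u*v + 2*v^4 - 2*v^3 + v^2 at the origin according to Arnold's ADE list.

A3

The Hessian of f at 0 is [[2, 2], [2, 2]] with rank 1, so corank 1. A Groebner basis of the Jacobian ideal J(f) in C{u,v} is {u^2 - u - v, u*v + u + v, -u + v^2 - v}; counting standard monomials gives mu = 3. Corank 1: A-series; mu = 3 gives A_3.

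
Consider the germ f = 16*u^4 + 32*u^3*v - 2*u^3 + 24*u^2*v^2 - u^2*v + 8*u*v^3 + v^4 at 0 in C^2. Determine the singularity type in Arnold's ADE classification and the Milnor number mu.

The Hessian of f at 0 is [[0, 0], [0, 0]] with rank 0, so corank 2. A Groebner basis of the Jacobian ideal J(f) in C{u,v} is {u*v^2, u*v/8 + v^3, u^2 + u*v/2}; counting standard monomials gives mu = 5. Corank 2; j^3 = -u^2*(2*u + v) has shape L^2 M (L != M), so D-series; mu = 5 gives D_5.

Type D5, Milnor number mu = 5.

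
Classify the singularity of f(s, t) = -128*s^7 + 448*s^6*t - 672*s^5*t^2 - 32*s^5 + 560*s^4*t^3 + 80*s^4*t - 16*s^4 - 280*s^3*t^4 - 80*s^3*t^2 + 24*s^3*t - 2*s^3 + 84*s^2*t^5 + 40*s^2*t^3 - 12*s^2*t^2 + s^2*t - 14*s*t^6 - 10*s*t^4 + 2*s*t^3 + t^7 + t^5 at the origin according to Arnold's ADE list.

The Hessian of f at 0 has rank 0. Corank 2; j^3 = -s^2*(2*s - t) has shape L^2 M (L != M), so D-series; mu = 8 gives D_8.

D_8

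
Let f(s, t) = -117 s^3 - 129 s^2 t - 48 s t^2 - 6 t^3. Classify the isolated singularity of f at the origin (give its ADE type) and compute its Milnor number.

Type D4, Milnor number mu = 4.

The Hessian of f at 0 is [[0, 0], [0, 0]] with rank 0, so corank 2. A Groebner basis of the Jacobian ideal J(f) in C{s,t} is {t^3, s^2 - 2*t^2/23, s*t + 7*t^2/23}; counting standard monomials gives mu = 4. Corank 2; j^3 = -3*(3*s + t)*(13*s^2 + 10*s*t + 2*t^2) splits into three distinct lines over C (the quadratic factor has nonzero discriminant), so D_4.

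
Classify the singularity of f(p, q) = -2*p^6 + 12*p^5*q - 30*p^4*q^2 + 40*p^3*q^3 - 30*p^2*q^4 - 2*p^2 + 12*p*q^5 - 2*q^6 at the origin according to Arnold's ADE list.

A_5

The Hessian of f at 0 is [[-4, 0], [0, 0]] with rank 1, so corank 1. A Groebner basis of the Jacobian ideal J(f) in C{p,q} is {q^5, p}; counting standard monomials gives mu = 5. Corank 1: A-series; mu = 5 gives A_5.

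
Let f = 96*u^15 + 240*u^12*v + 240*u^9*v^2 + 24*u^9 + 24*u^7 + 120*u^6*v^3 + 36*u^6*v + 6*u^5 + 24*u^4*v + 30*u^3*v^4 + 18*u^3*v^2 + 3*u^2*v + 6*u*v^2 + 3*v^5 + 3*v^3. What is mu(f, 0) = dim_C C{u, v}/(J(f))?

6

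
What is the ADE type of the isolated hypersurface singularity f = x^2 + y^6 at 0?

The Hessian of f at 0 has rank 1. Corank 1: A-series; mu = 5 gives A_5.

A_{5}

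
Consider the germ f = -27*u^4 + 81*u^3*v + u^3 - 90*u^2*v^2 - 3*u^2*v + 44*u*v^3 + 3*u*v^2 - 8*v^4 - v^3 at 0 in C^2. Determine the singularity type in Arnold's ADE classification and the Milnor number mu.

Type E_{7}, Milnor number mu = 7.

The Hessian of f at 0 has rank 0. Corank 2; j^3 = (u - v)^3 is a perfect cube, so E-series; the 4-jet and mu = 7 give E_7.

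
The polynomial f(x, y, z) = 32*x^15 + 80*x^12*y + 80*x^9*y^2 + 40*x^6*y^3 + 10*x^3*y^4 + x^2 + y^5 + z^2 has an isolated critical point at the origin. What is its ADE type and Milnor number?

Type A4, Milnor number mu = 4.

The Hessian of f at 0 is [[2, 0, 0], [0, 0, 0], [0, 0, 2]] with rank 2, so corank 1. A Groebner basis of the Jacobian ideal J(f) in C{x,y,z} is {y^4, x, z}; counting standard monomials gives mu = 4. Corank 1: A-series; mu = 4 gives A_4.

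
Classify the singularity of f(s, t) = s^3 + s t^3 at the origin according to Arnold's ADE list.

E_7

The Hessian of f at 0 has rank 0. Corank 2; j^3 = s^3 is a perfect cube, so E-series; the 4-jet and mu = 7 give E_7.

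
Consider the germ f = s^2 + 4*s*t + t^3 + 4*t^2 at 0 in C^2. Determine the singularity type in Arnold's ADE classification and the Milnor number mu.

Type A_2, Milnor number mu = 2.

The Hessian of f at 0 has rank 1. Corank 1: A-series; mu = 2 gives A_2.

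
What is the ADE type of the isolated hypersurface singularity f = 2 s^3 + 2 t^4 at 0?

E_{6}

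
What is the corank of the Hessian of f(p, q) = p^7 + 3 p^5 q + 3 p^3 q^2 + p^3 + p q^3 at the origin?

2

Hessian at 0 has rank 0.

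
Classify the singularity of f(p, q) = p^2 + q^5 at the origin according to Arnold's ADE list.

The Hessian of f at 0 has rank 1. Corank 1: A-series; mu = 4 gives A_4.

A_{4}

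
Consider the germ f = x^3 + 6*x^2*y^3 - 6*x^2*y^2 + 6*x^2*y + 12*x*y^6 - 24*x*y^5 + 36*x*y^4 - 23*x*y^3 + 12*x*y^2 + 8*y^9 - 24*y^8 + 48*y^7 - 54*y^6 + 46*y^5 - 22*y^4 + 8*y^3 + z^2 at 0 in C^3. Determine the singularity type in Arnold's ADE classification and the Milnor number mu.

Type E7, Milnor number mu = 7.

The Hessian of f at 0 has rank 1. Corank 2; j^3 = (x + 2*y)^3 is a perfect cube, so E-series; the 4-jet and mu = 7 give E_7.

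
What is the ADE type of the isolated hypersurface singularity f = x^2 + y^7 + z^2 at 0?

The Hessian of f at 0 has rank 2. Corank 1: A-series; mu = 6 gives A_6.

A_{6}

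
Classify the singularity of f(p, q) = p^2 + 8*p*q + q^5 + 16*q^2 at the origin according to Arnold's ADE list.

The Hessian of f at 0 has rank 1. Corank 1: A-series; mu = 4 gives A_4.

A_4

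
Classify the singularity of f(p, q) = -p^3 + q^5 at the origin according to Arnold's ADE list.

E_8

The Hessian of f at 0 has rank 0. Corank 2; j^3 = -p^3 is a perfect cube, so E-series; the 5-jet and mu = 8 give E_8.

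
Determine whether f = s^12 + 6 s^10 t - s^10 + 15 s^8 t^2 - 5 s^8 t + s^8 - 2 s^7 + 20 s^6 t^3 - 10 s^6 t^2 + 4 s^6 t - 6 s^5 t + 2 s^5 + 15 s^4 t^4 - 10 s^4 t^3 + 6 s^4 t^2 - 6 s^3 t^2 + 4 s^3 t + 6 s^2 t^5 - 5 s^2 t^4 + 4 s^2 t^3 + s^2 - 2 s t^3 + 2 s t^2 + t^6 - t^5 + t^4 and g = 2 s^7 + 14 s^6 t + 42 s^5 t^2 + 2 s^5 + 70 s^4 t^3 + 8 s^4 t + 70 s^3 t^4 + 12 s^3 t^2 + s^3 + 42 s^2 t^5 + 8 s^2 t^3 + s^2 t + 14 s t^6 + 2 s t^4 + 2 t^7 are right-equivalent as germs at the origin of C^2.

No.

The Hessian of f at 0 is [[2, 0], [0, 0]] with rank 1, so corank 1. A Groebner basis of the Jacobian ideal J(f) in C{s,t} is {-s + t^3 - t^2, s^2, s*t + s + t^2}; counting standard monomials gives mu = 4. Corank 1: A-series; mu = 4 gives A_4. The Hessian of g at 0 is [[0, 0], [0, 0]] with rank 0, so corank 2. A Groebner basis of the Jacobian ideal J(g) in C{s,t} is {-s^2/6 + s*t^3, 5*s^2/3 + s*t + t^4, s^3, s^2*t}; counting standard monomials gives mu = 8. Corank 2; j^3 = s^2*(s + t) has shape L^2 M (L != M), so D-series; mu = 8 gives D_8. f is A_4 but g is D_8, hence not right-equivalent.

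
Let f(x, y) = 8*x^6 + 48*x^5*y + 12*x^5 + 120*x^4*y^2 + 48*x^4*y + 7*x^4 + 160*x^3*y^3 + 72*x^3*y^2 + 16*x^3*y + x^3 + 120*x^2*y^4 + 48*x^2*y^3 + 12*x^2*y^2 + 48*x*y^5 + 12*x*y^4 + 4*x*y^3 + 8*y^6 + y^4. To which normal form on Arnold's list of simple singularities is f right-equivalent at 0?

E_{6}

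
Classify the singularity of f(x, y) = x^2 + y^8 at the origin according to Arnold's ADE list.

A_{7}

The Hessian of f at 0 has rank 1. Corank 1: A-series; mu = 7 gives A_7.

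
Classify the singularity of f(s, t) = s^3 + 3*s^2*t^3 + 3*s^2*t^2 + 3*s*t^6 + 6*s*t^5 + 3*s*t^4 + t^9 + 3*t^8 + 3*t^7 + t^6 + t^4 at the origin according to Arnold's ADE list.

E_6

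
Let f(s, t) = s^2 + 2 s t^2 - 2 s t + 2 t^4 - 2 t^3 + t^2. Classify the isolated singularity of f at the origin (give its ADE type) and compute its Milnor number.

Type A3, Milnor number mu = 3.

The Hessian of f at 0 has rank 1. Corank 1: A-series; mu = 3 gives A_3.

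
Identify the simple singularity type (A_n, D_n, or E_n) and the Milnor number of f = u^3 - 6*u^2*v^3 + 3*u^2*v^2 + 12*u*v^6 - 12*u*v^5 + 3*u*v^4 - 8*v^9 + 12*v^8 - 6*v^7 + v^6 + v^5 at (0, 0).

The Hessian of f at 0 has rank 0. Corank 2; j^3 = u^3 is a perfect cube, so E-series; the 5-jet and mu = 8 give E_8.

Type E_8, Milnor number mu = 8.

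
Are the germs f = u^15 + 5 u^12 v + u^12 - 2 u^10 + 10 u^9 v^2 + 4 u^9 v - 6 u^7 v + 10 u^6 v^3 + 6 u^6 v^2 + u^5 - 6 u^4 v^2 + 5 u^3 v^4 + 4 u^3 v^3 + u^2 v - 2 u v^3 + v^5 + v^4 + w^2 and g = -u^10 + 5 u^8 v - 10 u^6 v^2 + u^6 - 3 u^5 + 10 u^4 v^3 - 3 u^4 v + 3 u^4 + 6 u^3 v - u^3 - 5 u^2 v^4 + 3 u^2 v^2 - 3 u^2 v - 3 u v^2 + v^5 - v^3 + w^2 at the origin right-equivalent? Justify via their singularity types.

No.

The Hessian of f at 0 is [[0, 0, 0], [0, 0, 0], [0, 0, 2]] with rank 1, so corank 2. A Groebner basis of the Jacobian ideal J(f) in C{u,v,w} is {u*v^2, -u*v + v^3, u^2 + 4*u*v, w}; counting standard monomials gives mu = 5. Corank 2; j^3 = u^2*v has shape L^2 M (L != M), so D-series; mu = 5 gives D_5. The Hessian of g at 0 is [[0, 0, 0], [0, 0, 0], [0, 0, 2]] with rank 1, so corank 2. A Groebner basis of the Jacobian ideal J(g) in C{u,v,w} is {u^2/4 + u*v^3 - u*v^2/2 + u*v/2 - v^3/2 + v^2/4, v^4, u^3 - 3*u^2/2 - 3*u*v + v^3 - 3*v^2/2, u^2*v + u^2/2 + u*v^2 + u*v + v^2/2, w}; counting standard monomials gives mu = 8. Corank 2; j^3 = -(u + v)^3 is a perfect cube, so E-series; the 5-jet and mu = 8 give E_8. f is D_5 but g is E_8, hence not right-equivalent.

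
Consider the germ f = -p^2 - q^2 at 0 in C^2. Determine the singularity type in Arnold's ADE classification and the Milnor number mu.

The Hessian of f at 0 has rank 2. Corank 0: nondegenerate Morse point, so A_1.

Type A_1, Milnor number mu = 1.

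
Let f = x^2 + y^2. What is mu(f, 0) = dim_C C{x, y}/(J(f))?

The Hessian of f at 0 is [[2, 0], [0, 2]] with rank 2, so corank 0. A Groebner basis of the Jacobian ideal J(f) in C{x,y} is {x, y}; counting standard monomials gives mu = 1. Corank 0: nondegenerate Morse point, so A_1.

1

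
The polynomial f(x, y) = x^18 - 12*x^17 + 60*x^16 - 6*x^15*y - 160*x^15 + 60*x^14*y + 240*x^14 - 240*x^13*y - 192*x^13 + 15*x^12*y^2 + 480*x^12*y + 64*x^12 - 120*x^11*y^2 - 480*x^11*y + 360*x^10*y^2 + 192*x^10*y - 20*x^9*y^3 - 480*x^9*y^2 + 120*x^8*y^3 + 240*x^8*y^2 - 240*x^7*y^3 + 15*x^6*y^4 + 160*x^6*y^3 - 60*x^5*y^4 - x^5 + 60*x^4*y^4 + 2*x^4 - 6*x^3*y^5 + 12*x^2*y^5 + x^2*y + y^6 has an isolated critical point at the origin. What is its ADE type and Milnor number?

Type D_7, Milnor number mu = 7.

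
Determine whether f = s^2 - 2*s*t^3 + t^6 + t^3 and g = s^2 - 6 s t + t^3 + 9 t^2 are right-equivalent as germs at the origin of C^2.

Yes.

The Hessian of f at 0 has rank 1. Corank 1: A-series; mu = 2 gives A_2. The Hessian of g at 0 has rank 1. Corank 1: A-series; mu = 2 gives A_2. Both have type A_2, hence right-equivalent.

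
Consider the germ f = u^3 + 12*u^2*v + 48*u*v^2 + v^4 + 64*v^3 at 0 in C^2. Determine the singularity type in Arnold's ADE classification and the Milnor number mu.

Type E_6, Milnor number mu = 6.

The Hessian of f at 0 is [[0, 0], [0, 0]] with rank 0, so corank 2. A Groebner basis of the Jacobian ideal J(f) in C{u,v} is {v^3, u^2 + 8*u*v + 16*v^2}; counting standard monomials gives mu = 6. Corank 2; j^3 = (u + 4*v)^3 is a perfect cube, so E-series; the 4-jet and mu = 6 give E_6.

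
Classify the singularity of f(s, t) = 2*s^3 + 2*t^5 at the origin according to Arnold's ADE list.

The Hessian of f at 0 has rank 0. Corank 2; j^3 = 2*s^3 is a perfect cube, so E-series; the 5-jet and mu = 8 give E_8.

E_8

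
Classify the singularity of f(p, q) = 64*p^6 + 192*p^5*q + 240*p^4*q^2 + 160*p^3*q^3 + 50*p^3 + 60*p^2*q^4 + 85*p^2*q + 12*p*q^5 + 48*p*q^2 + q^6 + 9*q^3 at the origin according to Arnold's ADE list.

D7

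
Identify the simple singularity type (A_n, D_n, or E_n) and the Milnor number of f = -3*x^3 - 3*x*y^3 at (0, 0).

The Hessian of f at 0 has rank 0. Corank 2; j^3 = -3*x^3 is a perfect cube, so E-series; the 4-jet and mu = 7 give E_7.

Type E_7, Milnor number mu = 7.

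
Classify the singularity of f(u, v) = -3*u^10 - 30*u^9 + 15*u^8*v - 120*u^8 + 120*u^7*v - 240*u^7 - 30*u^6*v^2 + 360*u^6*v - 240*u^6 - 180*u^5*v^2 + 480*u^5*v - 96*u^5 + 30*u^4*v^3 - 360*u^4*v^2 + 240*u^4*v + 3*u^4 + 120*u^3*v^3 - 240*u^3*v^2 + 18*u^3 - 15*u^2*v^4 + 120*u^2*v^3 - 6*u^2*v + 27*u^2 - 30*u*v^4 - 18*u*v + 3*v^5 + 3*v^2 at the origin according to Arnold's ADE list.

The Hessian of f at 0 is [[54, -18], [-18, 6]] with rank 1, so corank 1. A Groebner basis of the Jacobian ideal J(f) in C{u,v} is {-243*u/2 + v^3 - 9*v^2/2 + 81*v/2, u^2 + 3*u - v, u*v + 9*u/2 - v^2/6 - 3*v/2}; counting standard monomials gives mu = 4. Corank 1: A-series; mu = 4 gives A_4.

A_4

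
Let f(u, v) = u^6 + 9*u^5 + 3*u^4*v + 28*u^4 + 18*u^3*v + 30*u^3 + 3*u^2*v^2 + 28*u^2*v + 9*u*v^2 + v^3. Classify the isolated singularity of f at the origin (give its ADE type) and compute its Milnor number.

Type D_{4}, Milnor number mu = 4.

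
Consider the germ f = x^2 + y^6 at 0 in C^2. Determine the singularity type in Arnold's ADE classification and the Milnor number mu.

Type A5, Milnor number mu = 5.

The Hessian of f at 0 has rank 1. Corank 1: A-series; mu = 5 gives A_5.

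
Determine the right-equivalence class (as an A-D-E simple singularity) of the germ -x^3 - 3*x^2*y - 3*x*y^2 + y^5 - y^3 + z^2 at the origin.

E_8

The Hessian of f at 0 has rank 1. Corank 2; j^3 = -(x + y)^3 is a perfect cube, so E-series; the 5-jet and mu = 8 give E_8.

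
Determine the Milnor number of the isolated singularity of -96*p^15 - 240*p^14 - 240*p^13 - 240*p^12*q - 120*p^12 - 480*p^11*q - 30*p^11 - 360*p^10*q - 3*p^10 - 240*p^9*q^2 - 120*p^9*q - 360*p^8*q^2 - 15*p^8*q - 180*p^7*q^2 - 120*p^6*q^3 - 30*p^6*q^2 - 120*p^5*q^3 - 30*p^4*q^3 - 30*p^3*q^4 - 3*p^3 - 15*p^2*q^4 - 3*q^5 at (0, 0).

8

The Hessian of f at 0 has rank 0. Corank 2; j^3 = -3*p^3 is a perfect cube, so E-series; the 5-jet and mu = 8 give E_8.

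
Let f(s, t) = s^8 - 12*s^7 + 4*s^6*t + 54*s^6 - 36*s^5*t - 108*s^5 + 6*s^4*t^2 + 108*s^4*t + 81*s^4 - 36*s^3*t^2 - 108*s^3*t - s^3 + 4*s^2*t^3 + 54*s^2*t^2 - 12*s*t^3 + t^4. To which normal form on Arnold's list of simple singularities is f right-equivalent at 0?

E_{6}

The Hessian of f at 0 has rank 0. Corank 2; j^3 = -s^3 is a perfect cube, so E-series; the 4-jet and mu = 6 give E_6.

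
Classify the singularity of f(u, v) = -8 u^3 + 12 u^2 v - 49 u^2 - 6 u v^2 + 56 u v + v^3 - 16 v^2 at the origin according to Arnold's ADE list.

A_{2}

The Hessian of f at 0 is [[-98, 56], [56, -32]] with rank 1, so corank 1. A Groebner basis of the Jacobian ideal J(f) in C{u,v} is {v^2, u - 4*v/7}; counting standard monomials gives mu = 2. Corank 1: A-series; mu = 2 gives A_2.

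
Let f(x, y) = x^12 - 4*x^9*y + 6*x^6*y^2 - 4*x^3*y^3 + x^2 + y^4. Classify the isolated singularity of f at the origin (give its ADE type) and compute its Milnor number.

Type A_{3}, Milnor number mu = 3.

The Hessian of f at 0 has rank 1. Corank 1: A-series; mu = 3 gives A_3.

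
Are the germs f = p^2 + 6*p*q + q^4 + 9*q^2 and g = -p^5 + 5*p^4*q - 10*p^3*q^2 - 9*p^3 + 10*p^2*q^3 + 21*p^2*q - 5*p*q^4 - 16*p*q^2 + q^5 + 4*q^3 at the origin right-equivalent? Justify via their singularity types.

The Hessian of f at 0 is [[2, 6], [6, 18]] with rank 1, so corank 1. A Groebner basis of the Jacobian ideal J(f) in C{p,q} is {q^3, p + 3*q}; counting standard monomials gives mu = 3. Corank 1: A-series; mu = 3 gives A_3. The Hessian of g at 0 is [[0, 0], [0, 0]] with rank 0, so corank 2. A Groebner basis of the Jacobian ideal J(g) in C{p,q} is {243*p*q/5 + q^4 - 162*q^2/5, p*q^2 - 2*q^3/3, p^2 - 5*p*q/3 + 2*q^2/3}; counting standard monomials gives mu = 6. Corank 2; j^3 = -(p - q)*(3*p - 2*q)^2 has shape L^2 M (L != M), so D-series; mu = 6 gives D_6. f is A_3 but g is D_6, hence not right-equivalent.

No.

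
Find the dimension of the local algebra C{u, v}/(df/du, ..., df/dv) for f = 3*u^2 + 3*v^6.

5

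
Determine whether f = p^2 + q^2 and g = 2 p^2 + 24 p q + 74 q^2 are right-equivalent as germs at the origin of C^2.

The Hessian of f at 0 is [[2, 0], [0, 2]] with rank 2, so corank 0. A Groebner basis of the Jacobian ideal J(f) in C{p,q} is {p, q}; counting standard monomials gives mu = 1. Corank 0: nondegenerate Morse point, so A_1. The Hessian of g at 0 is [[4, 24], [24, 148]] with rank 2, so corank 0. A Groebner basis of the Jacobian ideal J(g) in C{p,q} is {p, q}; counting standard monomials gives mu = 1. Corank 0: nondegenerate Morse point, so A_1. Both have type A_1, hence right-equivalent.

Yes.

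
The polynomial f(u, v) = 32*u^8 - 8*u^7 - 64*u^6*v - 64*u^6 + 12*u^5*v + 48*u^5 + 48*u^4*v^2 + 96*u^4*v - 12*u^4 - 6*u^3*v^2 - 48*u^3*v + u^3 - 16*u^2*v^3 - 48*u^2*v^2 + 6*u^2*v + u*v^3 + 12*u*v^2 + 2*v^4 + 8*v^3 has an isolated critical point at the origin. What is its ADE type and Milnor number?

The Hessian of f at 0 has rank 0. Corank 2; j^3 = (u + 2*v)^3 is a perfect cube, so E-series; the 4-jet and mu = 7 give E_7.

Type E7, Milnor number mu = 7.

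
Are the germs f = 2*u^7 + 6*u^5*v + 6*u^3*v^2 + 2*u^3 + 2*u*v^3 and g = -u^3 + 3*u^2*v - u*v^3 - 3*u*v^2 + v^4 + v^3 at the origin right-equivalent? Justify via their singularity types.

The Hessian of f at 0 is [[0, 0], [0, 0]] with rank 0, so corank 2. A Groebner basis of the Jacobian ideal J(f) in C{u,v} is {u^3, u*v^2, 3*u^2 + v^3}; counting standard monomials gives mu = 7. Corank 2; j^3 = 2*u^3 is a perfect cube, so E-series; the 4-jet and mu = 7 give E_7. The Hessian of g at 0 is [[0, 0], [0, 0]] with rank 0, so corank 2. A Groebner basis of the Jacobian ideal J(g) in C{u,v} is {u^3 - 3*u^2*v - 6*u^2 + 12*u*v - 6*v^2, 3*u^2 + u*v^2 - 6*u*v + 3*v^2, 3*u^2 - 6*u*v + v^3 + 3*v^2}; counting standard monomials gives mu = 7. Corank 2; j^3 = -(u - v)^3 is a perfect cube, so E-series; the 4-jet and mu = 7 give E_7. Both have type E_7, hence right-equivalent.

Yes.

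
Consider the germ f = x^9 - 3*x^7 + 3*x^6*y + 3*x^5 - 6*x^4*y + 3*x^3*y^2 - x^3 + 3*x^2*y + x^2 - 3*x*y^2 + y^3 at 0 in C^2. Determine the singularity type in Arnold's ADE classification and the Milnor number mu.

Type A2, Milnor number mu = 2.

The Hessian of f at 0 is [[2, 0], [0, 0]] with rank 1, so corank 1. A Groebner basis of the Jacobian ideal J(f) in C{x,y} is {y^2, x}; counting standard monomials gives mu = 2. Corank 1: A-series; mu = 2 gives A_2.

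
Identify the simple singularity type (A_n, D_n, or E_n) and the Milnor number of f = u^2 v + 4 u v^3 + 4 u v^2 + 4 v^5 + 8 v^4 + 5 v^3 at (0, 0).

The Hessian of f at 0 is [[0, 0], [0, 0]] with rank 0, so corank 2. A Groebner basis of the Jacobian ideal J(f) in C{u,v} is {v^3, u^2 - v^2, u*v + 2*v^2}; counting standard monomials gives mu = 4. Corank 2; j^3 = v*(u^2 + 4*u*v + 5*v^2) splits into three distinct lines over C (the quadratic factor has nonzero discriminant), so D_4.

Type D_{4}, Milnor number mu = 4.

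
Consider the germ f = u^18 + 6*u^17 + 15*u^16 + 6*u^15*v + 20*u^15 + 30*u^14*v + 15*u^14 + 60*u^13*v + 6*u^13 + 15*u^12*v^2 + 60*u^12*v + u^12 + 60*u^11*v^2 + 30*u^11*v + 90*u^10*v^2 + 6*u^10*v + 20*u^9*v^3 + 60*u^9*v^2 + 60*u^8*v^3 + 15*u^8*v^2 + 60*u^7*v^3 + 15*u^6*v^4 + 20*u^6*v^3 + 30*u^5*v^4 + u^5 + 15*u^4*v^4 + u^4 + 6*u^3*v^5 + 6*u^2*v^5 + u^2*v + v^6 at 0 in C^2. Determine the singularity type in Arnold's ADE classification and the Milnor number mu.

Type D7, Milnor number mu = 7.

The Hessian of f at 0 has rank 0. Corank 2; j^3 = u^2*v has shape L^2 M (L != M), so D-series; mu = 7 gives D_7.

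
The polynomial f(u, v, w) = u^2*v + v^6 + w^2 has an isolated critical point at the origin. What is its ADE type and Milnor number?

The Hessian of f at 0 has rank 1. Corank 2; j^3 = u^2*v has shape L^2 M (L != M), so D-series; mu = 7 gives D_7.

Type D_{7}, Milnor number mu = 7.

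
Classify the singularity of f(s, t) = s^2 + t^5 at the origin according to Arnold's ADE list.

The Hessian of f at 0 has rank 1. Corank 1: A-series; mu = 4 gives A_4.

A4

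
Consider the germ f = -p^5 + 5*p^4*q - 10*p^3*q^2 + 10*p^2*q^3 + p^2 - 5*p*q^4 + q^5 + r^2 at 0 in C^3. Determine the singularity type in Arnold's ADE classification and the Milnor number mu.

Type A_4, Milnor number mu = 4.

The Hessian of f at 0 has rank 2. Corank 1: A-series; mu = 4 gives A_4.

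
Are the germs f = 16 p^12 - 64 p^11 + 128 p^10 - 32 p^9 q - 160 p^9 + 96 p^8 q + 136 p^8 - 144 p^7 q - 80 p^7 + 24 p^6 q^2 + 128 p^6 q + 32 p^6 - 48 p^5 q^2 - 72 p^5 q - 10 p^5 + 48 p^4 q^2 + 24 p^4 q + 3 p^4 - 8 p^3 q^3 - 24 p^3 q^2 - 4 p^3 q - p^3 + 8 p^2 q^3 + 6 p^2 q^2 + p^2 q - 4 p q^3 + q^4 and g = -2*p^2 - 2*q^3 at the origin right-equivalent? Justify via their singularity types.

The Hessian of f at 0 has rank 0. Corank 2; j^3 = -p^2*(p - q) has shape L^2 M (L != M), so D-series; mu = 5 gives D_5. The Hessian of g at 0 has rank 1. Corank 1: A-series; mu = 2 gives A_2. f is D_5 but g is A_2, hence not right-equivalent.

No.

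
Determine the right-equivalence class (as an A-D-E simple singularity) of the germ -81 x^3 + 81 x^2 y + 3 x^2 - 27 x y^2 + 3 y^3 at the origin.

A2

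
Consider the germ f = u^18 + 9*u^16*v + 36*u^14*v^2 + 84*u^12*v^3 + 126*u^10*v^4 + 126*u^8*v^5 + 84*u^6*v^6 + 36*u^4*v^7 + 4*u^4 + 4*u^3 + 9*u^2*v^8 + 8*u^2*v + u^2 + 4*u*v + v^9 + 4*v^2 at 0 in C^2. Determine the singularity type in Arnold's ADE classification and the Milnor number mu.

Type A8, Milnor number mu = 8.

The Hessian of f at 0 is [[2, 4], [4, 8]] with rank 1, so corank 1. A Groebner basis of the Jacobian ideal J(f) in C{u,v} is {21*u*v^2/32 - 9*u*v/64 + 7*u/1024 + v^5 + 5*v^4/8 + 5*v^3/8 - 29*v^2/128 + 7*v/512, u*v^3 - 5*u*v^2/8 + 3*u*v/32 - u/256 + v^4/2 - 3*v^3/4 + 5*v^2/32 - v/128, u^2 + u/2 + v}; counting standard monomials gives mu = 8. Corank 1: A-series; mu = 8 gives A_8.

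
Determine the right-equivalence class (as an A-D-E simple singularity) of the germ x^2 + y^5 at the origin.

A4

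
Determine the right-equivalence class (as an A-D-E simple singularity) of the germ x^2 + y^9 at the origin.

A_8

The Hessian of f at 0 has rank 1. Corank 1: A-series; mu = 8 gives A_8.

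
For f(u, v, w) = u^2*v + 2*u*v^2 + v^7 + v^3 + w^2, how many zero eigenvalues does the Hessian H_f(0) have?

The Hessian at 0 is [[0, 0, 0], [0, 0, 0], [0, 0, 2]] of rank 1; hence corank 2.

2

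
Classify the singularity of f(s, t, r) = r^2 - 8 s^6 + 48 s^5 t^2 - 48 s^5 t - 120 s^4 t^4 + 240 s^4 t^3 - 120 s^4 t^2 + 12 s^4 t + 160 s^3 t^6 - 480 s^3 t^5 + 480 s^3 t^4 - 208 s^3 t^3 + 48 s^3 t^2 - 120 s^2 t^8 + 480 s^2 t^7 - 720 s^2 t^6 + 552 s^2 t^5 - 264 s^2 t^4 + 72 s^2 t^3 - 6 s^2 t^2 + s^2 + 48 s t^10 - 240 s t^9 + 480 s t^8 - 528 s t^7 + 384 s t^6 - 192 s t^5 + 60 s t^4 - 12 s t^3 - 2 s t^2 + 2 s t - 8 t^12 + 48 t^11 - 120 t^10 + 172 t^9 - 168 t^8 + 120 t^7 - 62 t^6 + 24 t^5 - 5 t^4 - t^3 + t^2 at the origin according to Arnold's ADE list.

A_2

The Hessian of f at 0 has rank 2. Corank 1: A-series; mu = 2 gives A_2.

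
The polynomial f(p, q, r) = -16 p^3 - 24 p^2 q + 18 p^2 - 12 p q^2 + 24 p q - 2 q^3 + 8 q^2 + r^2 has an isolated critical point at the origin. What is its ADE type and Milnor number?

The Hessian of f at 0 is [[36, 24, 0], [24, 16, 0], [0, 0, 2]] with rank 2, so corank 1. A Groebner basis of the Jacobian ideal J(f) in C{p,q,r} is {q^2, p + 2*q/3, r}; counting standard monomials gives mu = 2. Corank 1: A-series; mu = 2 gives A_2.

Type A2, Milnor number mu = 2.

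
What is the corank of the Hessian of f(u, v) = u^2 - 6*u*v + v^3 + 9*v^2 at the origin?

1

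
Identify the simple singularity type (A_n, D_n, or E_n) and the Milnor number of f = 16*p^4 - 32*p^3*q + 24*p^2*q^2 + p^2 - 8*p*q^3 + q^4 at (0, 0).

Type A_3, Milnor number mu = 3.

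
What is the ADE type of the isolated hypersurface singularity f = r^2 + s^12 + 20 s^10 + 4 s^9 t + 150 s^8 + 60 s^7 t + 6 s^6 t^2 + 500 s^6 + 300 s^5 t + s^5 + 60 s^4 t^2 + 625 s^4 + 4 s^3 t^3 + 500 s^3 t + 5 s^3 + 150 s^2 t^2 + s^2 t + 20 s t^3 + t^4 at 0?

D5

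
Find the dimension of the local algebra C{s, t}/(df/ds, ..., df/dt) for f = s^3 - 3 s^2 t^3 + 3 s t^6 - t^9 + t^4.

6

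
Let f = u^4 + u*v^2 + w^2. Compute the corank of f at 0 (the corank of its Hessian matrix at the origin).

Hessian at 0 has rank 1.

2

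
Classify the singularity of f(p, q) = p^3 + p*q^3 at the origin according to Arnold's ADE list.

E_7

The Hessian of f at 0 is [[0, 0], [0, 0]] with rank 0, so corank 2. A Groebner basis of the Jacobian ideal J(f) in C{p,q} is {p^3, p*q^2, 3*p^2 + q^3}; counting standard monomials gives mu = 7. Corank 2; j^3 = p^3 is a perfect cube, so E-series; the 4-jet and mu = 7 give E_7.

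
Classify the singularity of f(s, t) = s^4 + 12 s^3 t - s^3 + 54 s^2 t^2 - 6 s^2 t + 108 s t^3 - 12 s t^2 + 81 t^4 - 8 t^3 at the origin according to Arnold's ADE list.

E_{6}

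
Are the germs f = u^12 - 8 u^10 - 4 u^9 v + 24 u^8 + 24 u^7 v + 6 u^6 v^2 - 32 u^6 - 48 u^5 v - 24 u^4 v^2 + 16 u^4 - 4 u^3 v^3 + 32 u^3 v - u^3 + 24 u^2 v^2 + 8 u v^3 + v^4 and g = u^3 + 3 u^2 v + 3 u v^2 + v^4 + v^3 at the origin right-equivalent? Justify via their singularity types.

Yes.

The Hessian of f at 0 is [[0, 0], [0, 0]] with rank 0, so corank 2. A Groebner basis of the Jacobian ideal J(f) in C{u,v} is {v^4, u*v^2 + v^3/6, u^2}; counting standard monomials gives mu = 6. Corank 2; j^3 = -u^3 is a perfect cube, so E-series; the 4-jet and mu = 6 give E_6. The Hessian of g at 0 is [[0, 0], [0, 0]] with rank 0, so corank 2. A Groebner basis of the Jacobian ideal J(g) in C{u,v} is {v^3, u^2 + 2*u*v + v^2}; counting standard monomials gives mu = 6. Corank 2; j^3 = (u + v)^3 is a perfect cube, so E-series; the 4-jet and mu = 6 give E_6. Both have type E_6, hence right-equivalent.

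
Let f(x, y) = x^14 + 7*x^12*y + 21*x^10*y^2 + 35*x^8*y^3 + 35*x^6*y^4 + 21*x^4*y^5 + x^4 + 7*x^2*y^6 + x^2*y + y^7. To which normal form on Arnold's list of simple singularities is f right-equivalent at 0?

D8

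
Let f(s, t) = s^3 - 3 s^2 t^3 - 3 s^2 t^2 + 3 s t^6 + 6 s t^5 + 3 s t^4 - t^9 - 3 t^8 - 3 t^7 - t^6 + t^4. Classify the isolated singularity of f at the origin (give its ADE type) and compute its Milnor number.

The Hessian of f at 0 is [[0, 0], [0, 0]] with rank 0, so corank 2. A Groebner basis of the Jacobian ideal J(f) in C{s,t} is {s^3, s^2*t, -s^2/2 + s*t^2, t^3}; counting standard monomials gives mu = 6. Corank 2; j^3 = s^3 is a perfect cube, so E-series; the 4-jet and mu = 6 give E_6.

Type E_{6}, Milnor number mu = 6.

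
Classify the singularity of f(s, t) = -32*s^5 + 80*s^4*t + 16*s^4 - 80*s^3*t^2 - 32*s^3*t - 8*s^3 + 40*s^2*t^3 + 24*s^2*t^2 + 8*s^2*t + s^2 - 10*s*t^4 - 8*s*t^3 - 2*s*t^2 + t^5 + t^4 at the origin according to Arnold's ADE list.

A4

The Hessian of f at 0 has rank 1. Corank 1: A-series; mu = 4 gives A_4.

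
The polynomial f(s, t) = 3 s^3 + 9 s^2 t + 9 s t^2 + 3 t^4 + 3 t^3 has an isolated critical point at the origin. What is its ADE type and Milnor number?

The Hessian of f at 0 has rank 0. Corank 2; j^3 = 3*(s + t)^3 is a perfect cube, so E-series; the 4-jet and mu = 6 give E_6.

Type E_{6}, Milnor number mu = 6.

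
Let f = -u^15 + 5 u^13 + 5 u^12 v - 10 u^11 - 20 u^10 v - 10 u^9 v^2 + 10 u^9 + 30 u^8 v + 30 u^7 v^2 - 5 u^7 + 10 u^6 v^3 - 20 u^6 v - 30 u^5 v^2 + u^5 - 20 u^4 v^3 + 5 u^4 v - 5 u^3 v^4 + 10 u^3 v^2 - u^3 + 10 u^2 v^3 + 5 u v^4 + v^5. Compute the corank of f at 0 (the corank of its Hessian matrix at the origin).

The Hessian at 0 is [[0, 0], [0, 0]] of rank 0; hence corank 2.

2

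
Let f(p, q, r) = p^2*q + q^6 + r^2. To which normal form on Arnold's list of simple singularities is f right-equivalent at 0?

D7

The Hessian of f at 0 has rank 1. Corank 2; j^3 = p^2*q has shape L^2 M (L != M), so D-series; mu = 7 gives D_7.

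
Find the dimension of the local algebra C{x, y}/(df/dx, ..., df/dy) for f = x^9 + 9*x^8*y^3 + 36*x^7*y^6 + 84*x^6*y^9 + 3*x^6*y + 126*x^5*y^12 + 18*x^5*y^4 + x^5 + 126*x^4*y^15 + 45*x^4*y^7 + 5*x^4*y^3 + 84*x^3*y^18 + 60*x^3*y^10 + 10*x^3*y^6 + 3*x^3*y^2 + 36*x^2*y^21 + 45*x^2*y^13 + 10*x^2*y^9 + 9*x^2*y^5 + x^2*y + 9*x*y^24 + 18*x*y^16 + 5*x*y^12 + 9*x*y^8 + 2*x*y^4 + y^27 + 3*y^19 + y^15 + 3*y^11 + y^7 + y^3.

The Hessian of f at 0 has rank 0. Corank 2; j^3 = y*(x^2 + y^2) splits into three distinct lines over C (the quadratic factor has nonzero discriminant), so D_4.

4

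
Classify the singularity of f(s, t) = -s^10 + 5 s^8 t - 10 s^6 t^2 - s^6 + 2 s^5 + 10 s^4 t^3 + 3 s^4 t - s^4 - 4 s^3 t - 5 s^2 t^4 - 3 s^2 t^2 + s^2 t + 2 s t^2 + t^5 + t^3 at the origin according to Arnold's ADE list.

D_{6}

The Hessian of f at 0 has rank 0. Corank 2; j^3 = t*(s + t)^2 has shape L^2 M (L != M), so D-series; mu = 6 gives D_6.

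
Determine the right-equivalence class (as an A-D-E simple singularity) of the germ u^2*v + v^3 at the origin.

D4

The Hessian of f at 0 has rank 0. Corank 2; j^3 = v*(u^2 + v^2) splits into three distinct lines over C (the quadratic factor has nonzero discriminant), so D_4.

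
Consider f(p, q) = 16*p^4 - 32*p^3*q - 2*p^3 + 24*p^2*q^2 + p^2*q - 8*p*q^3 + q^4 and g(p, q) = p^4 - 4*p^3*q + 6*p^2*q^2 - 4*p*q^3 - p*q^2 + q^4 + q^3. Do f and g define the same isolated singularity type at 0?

Yes.

The Hessian of f at 0 is [[0, 0], [0, 0]] with rank 0, so corank 2. A Groebner basis of the Jacobian ideal J(f) in C{p,q} is {p*q^2, p*q/8 + q^3, p^2 - p*q/2}; counting standard monomials gives mu = 5. Corank 2; j^3 = -p^2*(2*p - q) has shape L^2 M (L != M), so D-series; mu = 5 gives D_5. The Hessian of g at 0 is [[0, 0], [0, 0]] with rank 0, so corank 2. A Groebner basis of the Jacobian ideal J(g) in C{p,q} is {p^3 - q^2/4, q^3, p*q - q^2}; counting standard monomials gives mu = 5. Corank 2; j^3 = -q^2*(p - q) has shape L^2 M (L != M), so D-series; mu = 5 gives D_5. Both have type D_5, hence right-equivalent.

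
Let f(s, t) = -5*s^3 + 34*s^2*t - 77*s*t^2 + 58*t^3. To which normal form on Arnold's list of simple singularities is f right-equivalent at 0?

The Hessian of f at 0 has rank 0. Corank 2; j^3 = -(s - 2*t)*(5*s^2 - 24*s*t + 29*t^2) splits into three distinct lines over C (the quadratic factor has nonzero discriminant), so D_4.

D4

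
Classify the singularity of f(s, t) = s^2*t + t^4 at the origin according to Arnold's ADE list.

D_5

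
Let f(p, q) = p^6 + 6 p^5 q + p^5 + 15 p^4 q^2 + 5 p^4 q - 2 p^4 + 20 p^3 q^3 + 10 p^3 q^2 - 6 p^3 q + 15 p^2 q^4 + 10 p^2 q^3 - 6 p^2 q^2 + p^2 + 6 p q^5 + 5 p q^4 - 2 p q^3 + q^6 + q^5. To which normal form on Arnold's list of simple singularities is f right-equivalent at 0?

A_{4}

The Hessian of f at 0 is [[2, 0], [0, 0]] with rank 1, so corank 1. A Groebner basis of the Jacobian ideal J(f) in C{p,q} is {-p + q^3, p^2, p*q}; counting standard monomials gives mu = 4. Corank 1: A-series; mu = 4 gives A_4.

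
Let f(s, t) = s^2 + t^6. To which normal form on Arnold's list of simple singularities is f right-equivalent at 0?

A_5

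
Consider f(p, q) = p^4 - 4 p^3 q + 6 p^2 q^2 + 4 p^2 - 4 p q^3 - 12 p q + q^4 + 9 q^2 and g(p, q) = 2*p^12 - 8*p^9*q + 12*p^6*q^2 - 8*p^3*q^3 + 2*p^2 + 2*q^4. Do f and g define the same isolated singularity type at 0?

Yes.

The Hessian of f at 0 has rank 1. Corank 1: A-series; mu = 3 gives A_3. The Hessian of g at 0 has rank 1. Corank 1: A-series; mu = 3 gives A_3. Both have type A_3, hence right-equivalent.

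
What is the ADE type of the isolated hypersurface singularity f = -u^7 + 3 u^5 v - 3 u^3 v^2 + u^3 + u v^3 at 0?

The Hessian of f at 0 has rank 0. Corank 2; j^3 = u^3 is a perfect cube, so E-series; the 4-jet and mu = 7 give E_7.

E_{7}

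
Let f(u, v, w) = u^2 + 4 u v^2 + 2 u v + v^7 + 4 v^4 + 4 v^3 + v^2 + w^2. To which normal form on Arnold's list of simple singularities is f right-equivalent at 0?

A6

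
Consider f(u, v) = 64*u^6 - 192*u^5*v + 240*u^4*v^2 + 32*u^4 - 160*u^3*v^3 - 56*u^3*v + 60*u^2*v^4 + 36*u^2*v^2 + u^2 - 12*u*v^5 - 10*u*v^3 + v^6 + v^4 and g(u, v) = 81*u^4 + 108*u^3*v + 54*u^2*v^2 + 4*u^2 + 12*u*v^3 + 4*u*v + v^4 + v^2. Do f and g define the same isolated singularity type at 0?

Yes.

The Hessian of f at 0 has rank 1. Corank 1: A-series; mu = 3 gives A_3. The Hessian of g at 0 has rank 1. Corank 1: A-series; mu = 3 gives A_3. Both have type A_3, hence right-equivalent.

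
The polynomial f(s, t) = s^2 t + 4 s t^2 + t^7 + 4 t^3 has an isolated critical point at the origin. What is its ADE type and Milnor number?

The Hessian of f at 0 has rank 0. Corank 2; j^3 = t*(s + 2*t)^2 has shape L^2 M (L != M), so D-series; mu = 8 gives D_8.

Type D8, Milnor number mu = 8.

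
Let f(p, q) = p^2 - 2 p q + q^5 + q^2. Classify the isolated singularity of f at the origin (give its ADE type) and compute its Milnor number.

The Hessian of f at 0 has rank 1. Corank 1: A-series; mu = 4 gives A_4.

Type A_4, Milnor number mu = 4.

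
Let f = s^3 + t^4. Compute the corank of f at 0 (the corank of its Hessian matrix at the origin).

2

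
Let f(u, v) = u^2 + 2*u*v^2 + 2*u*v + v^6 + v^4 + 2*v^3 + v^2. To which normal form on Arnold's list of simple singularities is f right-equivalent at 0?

The Hessian of f at 0 has rank 1. Corank 1: A-series; mu = 5 gives A_5.

A5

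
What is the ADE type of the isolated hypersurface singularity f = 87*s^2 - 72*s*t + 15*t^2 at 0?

The Hessian of f at 0 has rank 2. Corank 0: nondegenerate Morse point, so A_1.

A1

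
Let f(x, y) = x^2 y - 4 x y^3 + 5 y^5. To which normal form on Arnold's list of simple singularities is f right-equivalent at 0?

The Hessian of f at 0 has rank 0. Corank 2; j^3 = x^2*y has shape L^2 M (L != M), so D-series; mu = 6 gives D_6.

D_{6}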